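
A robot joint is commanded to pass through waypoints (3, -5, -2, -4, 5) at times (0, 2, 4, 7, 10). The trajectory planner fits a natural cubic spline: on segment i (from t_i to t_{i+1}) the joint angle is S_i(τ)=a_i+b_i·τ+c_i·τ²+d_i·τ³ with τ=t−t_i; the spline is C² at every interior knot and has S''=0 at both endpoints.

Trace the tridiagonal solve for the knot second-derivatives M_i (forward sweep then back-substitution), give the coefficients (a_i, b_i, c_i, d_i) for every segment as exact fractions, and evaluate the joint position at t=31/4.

  seg 0: a=3 b=-4729/840 c=0 d=1369/3360
  seg 1: a=-5 b=-311/420 c=1369/560 d=-445/672
  seg 2: a=-2 b=131/120 c=-107/70 d=475/1512
  seg 3: a=-4 b=169/420 c=1091/840 d=-1091/7560
S(31/4) = -7753/2560

Δ: Δ0=-4, Δ1=3/2, Δ2=-2/3, Δ3=3
row 1: diag=8, rhs=33; c'=1/4, d'=33/8
row 2: denom=10−2·1/4=19/2; d'=(-13−2·33/8)/(19/2)=-85/38
row 3: denom=12−3·6/19=210/19; d'=(22−3·-85/38)/(210/19)=1091/420
back: M3=1091/420
back: M2=-85/38−6/19·1091/420=-107/35
back: M1=33/8−1/4·-107/35=1369/280
M: M0=0, M1=1369/280, M2=-107/35, M3=1091/420, M4=0
seg 0: a=3, c=M0/2=0, d=(M1−M0)/(6·2)=1369/3360, b=Δ0−h0·(2M0+M1)/6=-4729/840
seg 1: a=-5, c=M1/2=1369/560, d=(M2−M1)/(6·2)=-445/672, b=Δ1−h1·(2M1+M2)/6=-311/420
seg 2: a=-2, c=M2/2=-107/70, d=(M3−M2)/(6·3)=475/1512, b=Δ2−h2·(2M2+M3)/6=131/120
seg 3: a=-4, c=M3/2=1091/840, d=(M4−M3)/(6·3)=-1091/7560, b=Δ3−h3·(2M3+M4)/6=169/420
t_q=31/4 → seg 3, τ=3/4; S=-4+169/420·τ+1091/840·τ²+-1091/7560·τ³=-7753/2560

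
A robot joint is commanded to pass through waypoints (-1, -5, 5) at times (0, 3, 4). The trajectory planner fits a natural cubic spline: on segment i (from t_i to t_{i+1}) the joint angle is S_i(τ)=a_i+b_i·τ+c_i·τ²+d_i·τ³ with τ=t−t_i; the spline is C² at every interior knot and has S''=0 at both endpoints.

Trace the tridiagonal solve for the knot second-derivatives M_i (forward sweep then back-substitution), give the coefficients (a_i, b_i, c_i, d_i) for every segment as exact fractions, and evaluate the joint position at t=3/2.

  seg 0: a=-1 b=-67/12 c=0 d=17/36
  seg 1: a=-5 b=43/6 c=17/4 d=-17/12
S(3/2) = -249/32

Δ: Δ0=-4/3, Δ1=10
row 1: diag=8, rhs=68; c'=1/8, d'=17/2
back: M1=17/2
M: M0=0, M1=17/2, M2=0
seg 0: a=-1, c=M0/2=0, d=(M1−M0)/(6·3)=17/36, b=Δ0−h0·(2M0+M1)/6=-67/12
seg 1: a=-5, c=M1/2=17/4, d=(M2−M1)/(6·1)=-17/12, b=Δ1−h1·(2M1+M2)/6=43/6
t_q=3/2 → seg 0, τ=3/2; S=-1+-67/12·τ+0·τ²+17/36·τ³=-249/32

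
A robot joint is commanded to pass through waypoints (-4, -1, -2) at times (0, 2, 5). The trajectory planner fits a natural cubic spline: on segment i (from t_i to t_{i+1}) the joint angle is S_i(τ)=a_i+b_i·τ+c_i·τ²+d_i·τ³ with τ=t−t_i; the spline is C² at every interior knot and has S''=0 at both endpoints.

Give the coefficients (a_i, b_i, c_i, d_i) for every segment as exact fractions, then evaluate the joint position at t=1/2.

Δ: Δ0=3/2, Δ1=-1/3
row 1: diag=10, rhs=-11; c'=3/10, d'=-11/10
back: M1=-11/10
M: M0=0, M1=-11/10, M2=0
seg 0: a=-4, c=M0/2=0, d=(M1−M0)/(6·2)=-11/120, b=Δ0−h0·(2M0+M1)/6=28/15
seg 1: a=-1, c=M1/2=-11/20, d=(M2−M1)/(6·3)=11/180, b=Δ1−h1·(2M1+M2)/6=23/30
t_q=1/2 → seg 0, τ=1/2; S=-4+28/15·τ+0·τ²+-11/120·τ³=-197/64

  seg 0: a=-4 b=28/15 c=0 d=-11/120
  seg 1: a=-1 b=23/30 c=-11/20 d=11/180
S(1/2) = -197/64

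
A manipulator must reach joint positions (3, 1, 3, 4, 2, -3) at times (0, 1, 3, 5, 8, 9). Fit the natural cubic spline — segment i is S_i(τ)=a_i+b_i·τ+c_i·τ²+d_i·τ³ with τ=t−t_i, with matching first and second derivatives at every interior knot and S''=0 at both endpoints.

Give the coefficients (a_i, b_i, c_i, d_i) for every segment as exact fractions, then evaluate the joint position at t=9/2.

Δ: Δ0=-2, Δ1=1, Δ2=1/2, Δ3=-2/3, Δ4=-5
row 1: diag=6, rhs=18; c'=1/3, d'=3
row 2: denom=8−2·1/3=22/3; d'=(-3−2·3)/(22/3)=-27/22
row 3: denom=10−2·3/11=104/11; d'=(-7−2·-27/22)/(104/11)=-25/52
row 4: denom=8−3·33/104=733/104; d'=(-26−3·-25/52)/(733/104)=-2554/733
back: M4=-2554/733
back: M3=-25/52−33/104·-2554/733=458/733
back: M2=-27/22−3/11·458/733=-2049/1466
back: M1=3−1/3·-2049/1466=5081/1466
M: M0=0, M1=5081/1466, M2=-2049/1466, M3=458/733, M4=-2554/733, M5=0
seg 0: a=3, c=M0/2=0, d=(M1−M0)/(6·1)=5081/8796, b=Δ0−h0·(2M0+M1)/6=-22673/8796
seg 1: a=1, c=M1/2=5081/2932, d=(M2−M1)/(6·2)=-3565/8796, b=Δ1−h1·(2M1+M2)/6=-3715/4398
seg 2: a=3, c=M2/2=-2049/2932, d=(M3−M2)/(6·2)=2965/17592, b=Δ2−h2·(2M2+M3)/6=5381/4398
seg 3: a=4, c=M3/2=229/733, d=(M4−M3)/(6·3)=-502/2199, b=Δ3−h3·(2M3+M4)/6=991/2199
seg 4: a=2, c=M4/2=-1277/733, d=(M5−M4)/(6·1)=1277/2199, b=Δ4−h4·(2M4+M5)/6=-8441/2199
t_q=9/2 → seg 2, τ=3/2; S=3+5381/4398·τ+-2049/2932·τ²+2965/17592·τ³=179753/46912

  seg 0: a=3 b=-22673/8796 c=0 d=5081/8796
  seg 1: a=1 b=-3715/4398 c=5081/2932 d=-3565/8796
  seg 2: a=3 b=5381/4398 c=-2049/2932 d=2965/17592
  seg 3: a=4 b=991/2199 c=229/733 d=-502/2199
  seg 4: a=2 b=-8441/2199 c=-1277/733 d=1277/2199
S(9/2) = 179753/46912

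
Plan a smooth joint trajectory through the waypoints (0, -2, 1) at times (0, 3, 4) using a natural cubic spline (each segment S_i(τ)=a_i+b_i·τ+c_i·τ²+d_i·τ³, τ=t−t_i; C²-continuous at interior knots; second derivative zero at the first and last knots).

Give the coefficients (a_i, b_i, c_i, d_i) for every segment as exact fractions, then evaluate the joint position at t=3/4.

Δ: Δ0=-2/3, Δ1=3
row 1: diag=8, rhs=22; c'=1/8, d'=11/4
back: M1=11/4
M: M0=0, M1=11/4, M2=0
seg 0: a=0, c=M0/2=0, d=(M1−M0)/(6·3)=11/72, b=Δ0−h0·(2M0+M1)/6=-49/24
seg 1: a=-2, c=M1/2=11/8, d=(M2−M1)/(6·1)=-11/24, b=Δ1−h1·(2M1+M2)/6=25/12
t_q=3/4 → seg 0, τ=3/4; S=0+-49/24·τ+0·τ²+11/72·τ³=-751/512

  seg 0: a=0 b=-49/24 c=0 d=11/72
  seg 1: a=-2 b=25/12 c=11/8 d=-11/24
S(3/4) = -751/512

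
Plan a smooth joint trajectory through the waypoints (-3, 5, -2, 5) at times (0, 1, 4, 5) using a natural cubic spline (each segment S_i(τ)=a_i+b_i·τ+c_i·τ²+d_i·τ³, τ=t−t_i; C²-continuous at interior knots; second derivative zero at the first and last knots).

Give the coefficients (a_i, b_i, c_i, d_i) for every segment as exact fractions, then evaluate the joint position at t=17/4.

  seg 0: a=-3 b=1652/165 c=0 d=-332/165
  seg 1: a=5 b=656/165 c=-332/55 d=59/45
  seg 2: a=-2 b=521/165 c=317/55 d=-317/165
S(17/4) = -3099/3520

Δ: Δ0=8, Δ1=-7/3, Δ2=7
row 1: diag=8, rhs=-62; c'=3/8, d'=-31/4
row 2: denom=8−3·3/8=55/8; d'=(56−3·-31/4)/(55/8)=634/55
back: M2=634/55
back: M1=-31/4−3/8·634/55=-664/55
M: M0=0, M1=-664/55, M2=634/55, M3=0
seg 0: a=-3, c=M0/2=0, d=(M1−M0)/(6·1)=-332/165, b=Δ0−h0·(2M0+M1)/6=1652/165
seg 1: a=5, c=M1/2=-332/55, d=(M2−M1)/(6·3)=59/45, b=Δ1−h1·(2M1+M2)/6=656/165
seg 2: a=-2, c=M2/2=317/55, d=(M3−M2)/(6·1)=-317/165, b=Δ2−h2·(2M2+M3)/6=521/165
t_q=17/4 → seg 2, τ=1/4; S=-2+521/165·τ+317/55·τ²+-317/165·τ³=-3099/3520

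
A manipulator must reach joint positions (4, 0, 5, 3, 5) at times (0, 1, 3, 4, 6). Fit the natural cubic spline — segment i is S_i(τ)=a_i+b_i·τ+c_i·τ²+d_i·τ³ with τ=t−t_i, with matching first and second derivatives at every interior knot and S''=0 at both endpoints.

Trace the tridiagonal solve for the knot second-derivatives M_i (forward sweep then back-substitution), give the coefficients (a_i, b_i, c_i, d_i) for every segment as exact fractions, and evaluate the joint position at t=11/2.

  seg 0: a=4 b=-2063/372 c=0 d=575/372
  seg 1: a=0 b=-169/186 c=575/124 d=-1091/744
  seg 2: a=5 b=4/93 c=-129/31 d=197/93
  seg 3: a=3 b=-179/93 c=68/31 d=-34/93
S(11/2) = 473/124

Δ: Δ0=-4, Δ1=5/2, Δ2=-2, Δ3=1
row 1: diag=6, rhs=39; c'=1/3, d'=13/2
row 2: denom=6−2·1/3=16/3; d'=(-27−2·13/2)/(16/3)=-15/2
row 3: denom=6−1·3/16=93/16; d'=(18−1·-15/2)/(93/16)=136/31
back: M3=136/31
back: M2=-15/2−3/16·136/31=-258/31
back: M1=13/2−1/3·-258/31=575/62
M: M0=0, M1=575/62, M2=-258/31, M3=136/31, M4=0
seg 0: a=4, c=M0/2=0, d=(M1−M0)/(6·1)=575/372, b=Δ0−h0·(2M0+M1)/6=-2063/372
seg 1: a=0, c=M1/2=575/124, d=(M2−M1)/(6·2)=-1091/744, b=Δ1−h1·(2M1+M2)/6=-169/186
seg 2: a=5, c=M2/2=-129/31, d=(M3−M2)/(6·1)=197/93, b=Δ2−h2·(2M2+M3)/6=4/93
seg 3: a=3, c=M3/2=68/31, d=(M4−M3)/(6·2)=-34/93, b=Δ3−h3·(2M3+M4)/6=-179/93
t_q=11/2 → seg 3, τ=3/2; S=3+-179/93·τ+68/31·τ²+-34/93·τ³=473/124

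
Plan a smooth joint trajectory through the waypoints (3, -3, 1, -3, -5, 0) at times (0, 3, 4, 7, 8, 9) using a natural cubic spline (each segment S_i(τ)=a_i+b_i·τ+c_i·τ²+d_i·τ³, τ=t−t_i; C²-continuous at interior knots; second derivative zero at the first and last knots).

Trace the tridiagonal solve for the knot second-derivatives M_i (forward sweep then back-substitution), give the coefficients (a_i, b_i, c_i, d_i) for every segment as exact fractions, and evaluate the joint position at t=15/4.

  seg 0: a=3 b=-1511/333 c=0 d=845/2997
  seg 1: a=-3 b=1024/333 c=845/333 d=-179/111
  seg 2: a=1 b=1103/333 c=-766/333 d=751/2997
  seg 3: a=-3 b=-1240/333 c=-5/111 d=589/333
  seg 4: a=-5 b=497/333 c=584/111 d=-584/333
S(15/4) = 379/7104

Δ: Δ0=-2, Δ1=4, Δ2=-4/3, Δ3=-2, Δ4=5
row 1: diag=8, rhs=36; c'=1/8, d'=9/2
row 2: denom=8−1·1/8=63/8; d'=(-32−1·9/2)/(63/8)=-292/63
row 3: denom=8−3·8/21=48/7; d'=(-4−3·-292/63)/(48/7)=13/9
row 4: denom=4−1·7/48=185/48; d'=(42−1·13/9)/(185/48)=1168/111
back: M4=1168/111
back: M3=13/9−7/48·1168/111=-10/111
back: M2=-292/63−8/21·-10/111=-1532/333
back: M1=9/2−1/8·-1532/333=1690/333
M: M0=0, M1=1690/333, M2=-1532/333, M3=-10/111, M4=1168/111, M5=0
seg 0: a=3, c=M0/2=0, d=(M1−M0)/(6·3)=845/2997, b=Δ0−h0·(2M0+M1)/6=-1511/333
seg 1: a=-3, c=M1/2=845/333, d=(M2−M1)/(6·1)=-179/111, b=Δ1−h1·(2M1+M2)/6=1024/333
seg 2: a=1, c=M2/2=-766/333, d=(M3−M2)/(6·3)=751/2997, b=Δ2−h2·(2M2+M3)/6=1103/333
seg 3: a=-3, c=M3/2=-5/111, d=(M4−M3)/(6·1)=589/333, b=Δ3−h3·(2M3+M4)/6=-1240/333
seg 4: a=-5, c=M4/2=584/111, d=(M5−M4)/(6·1)=-584/333, b=Δ4−h4·(2M4+M5)/6=497/333
t_q=15/4 → seg 1, τ=3/4; S=-3+1024/333·τ+845/333·τ²+-179/111·τ³=379/7104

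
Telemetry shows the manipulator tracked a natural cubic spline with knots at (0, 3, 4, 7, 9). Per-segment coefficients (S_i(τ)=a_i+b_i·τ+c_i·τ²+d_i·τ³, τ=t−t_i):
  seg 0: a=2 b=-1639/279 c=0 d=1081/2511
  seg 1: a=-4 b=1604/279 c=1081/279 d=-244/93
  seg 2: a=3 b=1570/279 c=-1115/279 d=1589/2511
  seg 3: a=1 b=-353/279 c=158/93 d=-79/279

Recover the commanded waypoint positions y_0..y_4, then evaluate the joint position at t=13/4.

y_0 = S_0(0) = a_0 = 2
y_1 = S_1(0) = a_1 = -4
y_2 = S_2(0) = a_2 = 3
y_3 = S_3(0) = a_3 = 1
y_4 = S_3(2) = 3
t_q=13/4 is in segment 1 (τ=1/4); S_1(τ)=-1757/744

y_0=2 y_1=-4 y_2=3 y_3=1 y_4=3
S(13/4) = -1757/744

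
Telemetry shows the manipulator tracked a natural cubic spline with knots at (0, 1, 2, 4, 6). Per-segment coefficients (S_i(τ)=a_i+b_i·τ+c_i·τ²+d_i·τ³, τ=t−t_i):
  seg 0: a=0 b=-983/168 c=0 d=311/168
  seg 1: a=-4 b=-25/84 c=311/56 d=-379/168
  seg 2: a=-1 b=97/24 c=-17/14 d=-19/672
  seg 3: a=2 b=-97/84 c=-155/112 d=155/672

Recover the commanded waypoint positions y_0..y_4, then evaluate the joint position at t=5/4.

y_0=0 y_1=-4 y_2=-1 y_3=2 y_4=-4
S(5/4) = -13485/3584

y_0 = S_0(0) = a_0 = 0
y_1 = S_1(0) = a_1 = -4
y_2 = S_2(0) = a_2 = -1
y_3 = S_3(0) = a_3 = 2
y_4 = S_3(2) = -4
t_q=5/4 is in segment 1 (τ=1/4); S_1(τ)=-13485/3584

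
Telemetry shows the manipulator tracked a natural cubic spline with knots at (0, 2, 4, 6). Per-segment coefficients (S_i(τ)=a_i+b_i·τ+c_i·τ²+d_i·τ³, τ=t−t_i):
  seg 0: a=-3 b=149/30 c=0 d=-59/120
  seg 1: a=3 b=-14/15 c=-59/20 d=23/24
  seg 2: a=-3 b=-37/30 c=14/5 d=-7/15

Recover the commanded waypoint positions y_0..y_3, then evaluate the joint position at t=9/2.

y_0=-3 y_1=3 y_2=-3 y_3=2
S(9/2) = -119/40

y_0 = S_0(0) = a_0 = -3
y_1 = S_1(0) = a_1 = 3
y_2 = S_2(0) = a_2 = -3
y_3 = S_2(2) = 2
t_q=9/2 is in segment 2 (τ=1/2); S_2(τ)=-119/40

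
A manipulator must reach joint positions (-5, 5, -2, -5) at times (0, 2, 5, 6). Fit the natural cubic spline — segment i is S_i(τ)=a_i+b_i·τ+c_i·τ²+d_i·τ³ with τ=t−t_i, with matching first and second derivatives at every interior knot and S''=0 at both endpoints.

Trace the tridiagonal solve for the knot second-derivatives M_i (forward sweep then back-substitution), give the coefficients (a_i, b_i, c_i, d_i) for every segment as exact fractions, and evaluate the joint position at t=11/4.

Δ: Δ0=5, Δ1=-7/3, Δ2=-3
row 1: diag=10, rhs=-44; c'=3/10, d'=-22/5
row 2: denom=8−3·3/10=71/10; d'=(-4−3·-22/5)/(71/10)=92/71
back: M2=92/71
back: M1=-22/5−3/10·92/71=-340/71
M: M0=0, M1=-340/71, M2=92/71, M3=0
seg 0: a=-5, c=M0/2=0, d=(M1−M0)/(6·2)=-85/213, b=Δ0−h0·(2M0+M1)/6=1405/213
seg 1: a=5, c=M1/2=-170/71, d=(M2−M1)/(6·3)=24/71, b=Δ1−h1·(2M1+M2)/6=385/213
seg 2: a=-2, c=M2/2=46/71, d=(M3−M2)/(6·1)=-46/213, b=Δ2−h2·(2M2+M3)/6=-731/213
t_q=11/4 → seg 1, τ=3/4; S=5+385/213·τ+-170/71·τ²+24/71·τ³=1463/284

  seg 0: a=-5 b=1405/213 c=0 d=-85/213
  seg 1: a=5 b=385/213 c=-170/71 d=24/71
  seg 2: a=-2 b=-731/213 c=46/71 d=-46/213
S(11/4) = 1463/284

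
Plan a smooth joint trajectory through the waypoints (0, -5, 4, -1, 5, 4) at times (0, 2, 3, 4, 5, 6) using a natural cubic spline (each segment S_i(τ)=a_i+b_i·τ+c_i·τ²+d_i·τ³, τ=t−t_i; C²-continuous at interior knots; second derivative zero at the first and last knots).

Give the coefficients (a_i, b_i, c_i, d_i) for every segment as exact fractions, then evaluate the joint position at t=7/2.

Δ: Δ0=-5/2, Δ1=9, Δ2=-5, Δ3=6, Δ4=-1
row 1: diag=6, rhs=69; c'=1/6, d'=23/2
row 2: denom=4−1·1/6=23/6; d'=(-84−1·23/2)/(23/6)=-573/23
row 3: denom=4−1·6/23=86/23; d'=(66−1·-573/23)/(86/23)=2091/86
row 4: denom=4−1·23/86=321/86; d'=(-42−1·2091/86)/(321/86)=-1901/107
back: M4=-1901/107
back: M3=2091/86−23/86·-1901/107=3110/107
back: M2=-573/23−6/23·3110/107=-3477/107
back: M1=23/2−1/6·-3477/107=1810/107
M: M0=0, M1=1810/107, M2=-3477/107, M3=3110/107, M4=-1901/107, M5=0
seg 0: a=0, c=M0/2=0, d=(M1−M0)/(6·2)=905/642, b=Δ0−h0·(2M0+M1)/6=-5225/642
seg 1: a=-5, c=M1/2=905/107, d=(M2−M1)/(6·1)=-5287/642, b=Δ1−h1·(2M1+M2)/6=5635/642
seg 2: a=4, c=M2/2=-3477/214, d=(M3−M2)/(6·1)=6587/642, b=Δ2−h2·(2M2+M3)/6=317/321
seg 3: a=-1, c=M3/2=1555/107, d=(M4−M3)/(6·1)=-5011/642, b=Δ3−h3·(2M3+M4)/6=-467/642
seg 4: a=5, c=M4/2=-1901/214, d=(M5−M4)/(6·1)=1901/642, b=Δ4−h4·(2M4+M5)/6=1580/321
t_q=7/2 → seg 2, τ=1/2; S=4+317/321·τ+-3477/214·τ²+6587/642·τ³=2935/1712

  seg 0: a=0 b=-5225/642 c=0 d=905/642
  seg 1: a=-5 b=5635/642 c=905/107 d=-5287/642
  seg 2: a=4 b=317/321 c=-3477/214 d=6587/642
  seg 3: a=-1 b=-467/642 c=1555/107 d=-5011/642
  seg 4: a=5 b=1580/321 c=-1901/214 d=1901/642
S(7/2) = 2935/1712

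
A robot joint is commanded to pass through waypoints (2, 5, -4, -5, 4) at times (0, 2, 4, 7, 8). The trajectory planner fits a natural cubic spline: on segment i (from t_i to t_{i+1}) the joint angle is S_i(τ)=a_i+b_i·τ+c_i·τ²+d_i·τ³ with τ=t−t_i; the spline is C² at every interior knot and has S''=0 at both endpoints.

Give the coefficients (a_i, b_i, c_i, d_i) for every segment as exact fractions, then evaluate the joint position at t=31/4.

Δ: Δ0=3/2, Δ1=-9/2, Δ2=-1/3, Δ3=9
row 1: diag=8, rhs=-36; c'=1/4, d'=-9/2
row 2: denom=10−2·1/4=19/2; d'=(25−2·-9/2)/(19/2)=68/19
row 3: denom=8−3·6/19=134/19; d'=(56−3·68/19)/(134/19)=430/67
back: M3=430/67
back: M2=68/19−6/19·430/67=104/67
back: M1=-9/2−1/4·104/67=-655/134
M: M0=0, M1=-655/134, M2=104/67, M3=430/67, M4=0
seg 0: a=2, c=M0/2=0, d=(M1−M0)/(6·2)=-655/1608, b=Δ0−h0·(2M0+M1)/6=629/201
seg 1: a=5, c=M1/2=-655/268, d=(M2−M1)/(6·2)=863/1608, b=Δ1−h1·(2M1+M2)/6=-707/402
seg 2: a=-4, c=M2/2=52/67, d=(M3−M2)/(6·3)=163/603, b=Δ2−h2·(2M2+M3)/6=-1024/201
seg 3: a=-5, c=M3/2=215/67, d=(M4−M3)/(6·1)=-215/201, b=Δ3−h3·(2M3+M4)/6=1379/201
t_q=31/4 → seg 3, τ=3/4; S=-5+1379/201·τ+215/67·τ²+-215/201·τ³=6429/4288

  seg 0: a=2 b=629/201 c=0 d=-655/1608
  seg 1: a=5 b=-707/402 c=-655/268 d=863/1608
  seg 2: a=-4 b=-1024/201 c=52/67 d=163/603
  seg 3: a=-5 b=1379/201 c=215/67 d=-215/201
S(31/4) = 6429/4288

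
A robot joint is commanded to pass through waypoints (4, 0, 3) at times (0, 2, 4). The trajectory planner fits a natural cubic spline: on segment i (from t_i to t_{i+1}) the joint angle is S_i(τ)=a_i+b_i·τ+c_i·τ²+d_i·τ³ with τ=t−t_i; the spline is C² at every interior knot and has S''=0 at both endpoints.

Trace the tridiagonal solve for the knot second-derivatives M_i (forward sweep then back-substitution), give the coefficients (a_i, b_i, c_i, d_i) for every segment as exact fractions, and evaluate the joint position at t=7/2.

Δ: Δ0=-2, Δ1=3/2
row 1: diag=8, rhs=21; c'=1/4, d'=21/8
back: M1=21/8
M: M0=0, M1=21/8, M2=0
seg 0: a=4, c=M0/2=0, d=(M1−M0)/(6·2)=7/32, b=Δ0−h0·(2M0+M1)/6=-23/8
seg 1: a=0, c=M1/2=21/16, d=(M2−M1)/(6·2)=-7/32, b=Δ1−h1·(2M1+M2)/6=-1/4
t_q=7/2 → seg 1, τ=3/2; S=0+-1/4·τ+21/16·τ²+-7/32·τ³=471/256

  seg 0: a=4 b=-23/8 c=0 d=7/32
  seg 1: a=0 b=-1/4 c=21/16 d=-7/32
S(7/2) = 471/256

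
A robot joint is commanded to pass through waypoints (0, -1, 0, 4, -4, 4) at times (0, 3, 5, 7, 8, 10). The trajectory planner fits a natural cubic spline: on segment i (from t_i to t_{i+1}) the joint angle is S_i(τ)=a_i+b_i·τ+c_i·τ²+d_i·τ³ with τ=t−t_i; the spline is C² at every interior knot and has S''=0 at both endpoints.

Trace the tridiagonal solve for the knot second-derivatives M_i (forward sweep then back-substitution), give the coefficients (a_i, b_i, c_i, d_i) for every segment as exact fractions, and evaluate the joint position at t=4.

  seg 0: a=0 b=-73/660 c=0 d=-49/1980
  seg 1: a=-1 b=-257/330 c=-49/220 d=569/1320
  seg 2: a=0 b=578/165 c=26/11 d=-257/165
  seg 3: a=4 b=-86/15 c=-384/55 d=778/165
  seg 4: a=-4 b=-916/165 c=394/55 d=-197/165
S(4) = -691/440

Δ: Δ0=-1/3, Δ1=1/2, Δ2=2, Δ3=-8, Δ4=4
row 1: diag=10, rhs=5; c'=1/5, d'=1/2
row 2: denom=8−2·1/5=38/5; d'=(9−2·1/2)/(38/5)=20/19
row 3: denom=6−2·5/19=104/19; d'=(-60−2·20/19)/(104/19)=-295/26
row 4: denom=6−1·19/104=605/104; d'=(72−1·-295/26)/(605/104)=788/55
back: M4=788/55
back: M3=-295/26−19/104·788/55=-768/55
back: M2=20/19−5/19·-768/55=52/11
back: M1=1/2−1/5·52/11=-49/110
M: M0=0, M1=-49/110, M2=52/11, M3=-768/55, M4=788/55, M5=0
seg 0: a=0, c=M0/2=0, d=(M1−M0)/(6·3)=-49/1980, b=Δ0−h0·(2M0+M1)/6=-73/660
seg 1: a=-1, c=M1/2=-49/220, d=(M2−M1)/(6·2)=569/1320, b=Δ1−h1·(2M1+M2)/6=-257/330
seg 2: a=0, c=M2/2=26/11, d=(M3−M2)/(6·2)=-257/165, b=Δ2−h2·(2M2+M3)/6=578/165
seg 3: a=4, c=M3/2=-384/55, d=(M4−M3)/(6·1)=778/165, b=Δ3−h3·(2M3+M4)/6=-86/15
seg 4: a=-4, c=M4/2=394/55, d=(M5−M4)/(6·2)=-197/165, b=Δ4−h4·(2M4+M5)/6=-916/165
t_q=4 → seg 1, τ=1; S=-1+-257/330·τ+-49/220·τ²+569/1320·τ³=-691/440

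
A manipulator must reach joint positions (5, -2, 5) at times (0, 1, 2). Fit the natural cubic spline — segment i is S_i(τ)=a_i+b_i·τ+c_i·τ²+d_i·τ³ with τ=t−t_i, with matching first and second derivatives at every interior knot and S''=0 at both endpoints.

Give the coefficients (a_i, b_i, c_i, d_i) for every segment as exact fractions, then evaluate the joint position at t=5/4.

  seg 0: a=5 b=-21/2 c=0 d=7/2
  seg 1: a=-2 b=0 c=21/2 d=-7/2
S(5/4) = -179/128

Δ: Δ0=-7, Δ1=7
row 1: diag=4, rhs=84; c'=1/4, d'=21
back: M1=21
M: M0=0, M1=21, M2=0
seg 0: a=5, c=M0/2=0, d=(M1−M0)/(6·1)=7/2, b=Δ0−h0·(2M0+M1)/6=-21/2
seg 1: a=-2, c=M1/2=21/2, d=(M2−M1)/(6·1)=-7/2, b=Δ1−h1·(2M1+M2)/6=0
t_q=5/4 → seg 1, τ=1/4; S=-2+0·τ+21/2·τ²+-7/2·τ³=-179/128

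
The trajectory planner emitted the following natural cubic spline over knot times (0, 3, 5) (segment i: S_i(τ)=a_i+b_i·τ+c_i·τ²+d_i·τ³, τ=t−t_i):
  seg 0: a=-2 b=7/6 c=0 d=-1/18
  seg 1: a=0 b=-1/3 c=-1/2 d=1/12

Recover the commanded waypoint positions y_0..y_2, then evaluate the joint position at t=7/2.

y_0=-2 y_1=0 y_2=-2
S(7/2) = -9/32

y_0 = S_0(0) = a_0 = -2
y_1 = S_1(0) = a_1 = 0
y_2 = S_1(2) = -2
t_q=7/2 is in segment 1 (τ=1/2); S_1(τ)=-9/32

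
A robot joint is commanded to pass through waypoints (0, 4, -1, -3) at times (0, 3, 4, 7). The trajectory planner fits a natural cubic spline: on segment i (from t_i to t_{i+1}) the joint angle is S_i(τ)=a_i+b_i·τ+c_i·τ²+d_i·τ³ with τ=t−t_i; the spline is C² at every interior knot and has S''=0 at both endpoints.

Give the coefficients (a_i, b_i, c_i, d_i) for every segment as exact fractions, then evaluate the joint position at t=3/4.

  seg 0: a=0 b=83/21 c=0 d=-55/189
  seg 1: a=4 b=-82/21 c=-55/21 d=32/21
  seg 2: a=-1 b=-32/7 c=41/21 d=-41/189
S(3/4) = 1273/448

Δ: Δ0=4/3, Δ1=-5, Δ2=-2/3
row 1: diag=8, rhs=-38; c'=1/8, d'=-19/4
row 2: denom=8−1·1/8=63/8; d'=(26−1·-19/4)/(63/8)=82/21
back: M2=82/21
back: M1=-19/4−1/8·82/21=-110/21
M: M0=0, M1=-110/21, M2=82/21, M3=0
seg 0: a=0, c=M0/2=0, d=(M1−M0)/(6·3)=-55/189, b=Δ0−h0·(2M0+M1)/6=83/21
seg 1: a=4, c=M1/2=-55/21, d=(M2−M1)/(6·1)=32/21, b=Δ1−h1·(2M1+M2)/6=-82/21
seg 2: a=-1, c=M2/2=41/21, d=(M3−M2)/(6·3)=-41/189, b=Δ2−h2·(2M2+M3)/6=-32/7
t_q=3/4 → seg 0, τ=3/4; S=0+83/21·τ+0·τ²+-55/189·τ³=1273/448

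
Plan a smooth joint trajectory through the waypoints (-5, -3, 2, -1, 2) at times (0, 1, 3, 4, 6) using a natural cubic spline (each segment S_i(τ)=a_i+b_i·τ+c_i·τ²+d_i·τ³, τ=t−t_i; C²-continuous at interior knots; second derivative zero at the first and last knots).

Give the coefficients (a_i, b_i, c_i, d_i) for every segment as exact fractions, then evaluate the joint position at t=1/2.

  seg 0: a=-5 b=559/372 c=0 d=185/372
  seg 1: a=-3 b=557/186 c=185/124 d=-647/744
  seg 2: a=2 b=-137/93 c=-231/62 d=409/186
  seg 3: a=-1 b=-433/186 c=89/31 d=-89/186
S(1/2) = -4153/992

Δ: Δ0=2, Δ1=5/2, Δ2=-3, Δ3=3/2
row 1: diag=6, rhs=3; c'=1/3, d'=1/2
row 2: denom=6−2·1/3=16/3; d'=(-33−2·1/2)/(16/3)=-51/8
row 3: denom=6−1·3/16=93/16; d'=(27−1·-51/8)/(93/16)=178/31
back: M3=178/31
back: M2=-51/8−3/16·178/31=-231/31
back: M1=1/2−1/3·-231/31=185/62
M: M0=0, M1=185/62, M2=-231/31, M3=178/31, M4=0
seg 0: a=-5, c=M0/2=0, d=(M1−M0)/(6·1)=185/372, b=Δ0−h0·(2M0+M1)/6=559/372
seg 1: a=-3, c=M1/2=185/124, d=(M2−M1)/(6·2)=-647/744, b=Δ1−h1·(2M1+M2)/6=557/186
seg 2: a=2, c=M2/2=-231/62, d=(M3−M2)/(6·1)=409/186, b=Δ2−h2·(2M2+M3)/6=-137/93
seg 3: a=-1, c=M3/2=89/31, d=(M4−M3)/(6·2)=-89/186, b=Δ3−h3·(2M3+M4)/6=-433/186
t_q=1/2 → seg 0, τ=1/2; S=-5+559/372·τ+0·τ²+185/372·τ³=-4153/992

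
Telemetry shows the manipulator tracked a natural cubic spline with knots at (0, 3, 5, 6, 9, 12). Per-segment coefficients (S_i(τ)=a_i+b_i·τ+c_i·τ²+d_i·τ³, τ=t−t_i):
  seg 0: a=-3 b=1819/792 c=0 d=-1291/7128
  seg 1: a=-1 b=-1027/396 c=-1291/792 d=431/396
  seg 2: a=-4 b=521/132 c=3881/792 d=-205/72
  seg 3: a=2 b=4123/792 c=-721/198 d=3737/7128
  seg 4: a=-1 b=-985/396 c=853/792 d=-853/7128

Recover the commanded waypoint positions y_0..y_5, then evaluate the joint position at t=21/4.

y_0=-3 y_1=-1 y_2=-4 y_3=2 y_4=-1 y_5=-2
S(21/4) = -46489/16896

y_0 = S_0(0) = a_0 = -3
y_1 = S_1(0) = a_1 = -1
y_2 = S_2(0) = a_2 = -4
y_3 = S_3(0) = a_3 = 2
y_4 = S_4(0) = a_4 = -1
y_5 = S_4(3) = -2
t_q=21/4 is in segment 2 (τ=1/4); S_2(τ)=-46489/16896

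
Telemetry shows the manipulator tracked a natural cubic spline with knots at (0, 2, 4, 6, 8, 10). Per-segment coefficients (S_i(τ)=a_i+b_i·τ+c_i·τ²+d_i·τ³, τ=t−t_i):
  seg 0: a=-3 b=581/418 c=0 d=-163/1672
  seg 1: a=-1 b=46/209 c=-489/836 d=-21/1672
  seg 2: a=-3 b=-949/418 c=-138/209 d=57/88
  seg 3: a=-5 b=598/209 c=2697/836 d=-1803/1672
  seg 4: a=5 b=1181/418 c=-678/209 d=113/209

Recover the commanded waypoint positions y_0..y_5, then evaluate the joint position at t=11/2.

y_0 = S_0(0) = a_0 = -3
y_1 = S_1(0) = a_1 = -1
y_2 = S_2(0) = a_2 = -3
y_3 = S_3(0) = a_3 = -5
y_4 = S_4(0) = a_4 = 5
y_5 = S_4(2) = 2
t_q=11/2 is in segment 2 (τ=3/2); S_2(τ)=-76311/13376

y_0=-3 y_1=-1 y_2=-3 y_3=-5 y_4=5 y_5=2
S(11/2) = -76311/13376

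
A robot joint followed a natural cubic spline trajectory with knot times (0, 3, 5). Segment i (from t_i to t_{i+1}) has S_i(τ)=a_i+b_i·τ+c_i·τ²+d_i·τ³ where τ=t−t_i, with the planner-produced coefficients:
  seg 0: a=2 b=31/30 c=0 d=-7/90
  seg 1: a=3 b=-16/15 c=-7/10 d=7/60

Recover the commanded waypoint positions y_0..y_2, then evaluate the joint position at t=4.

y_0 = S_0(0) = a_0 = 2
y_1 = S_1(0) = a_1 = 3
y_2 = S_1(2) = -1
t_q=4 is in segment 1 (τ=1); S_1(τ)=27/20

y_0=2 y_1=3 y_2=-1
S(4) = 27/20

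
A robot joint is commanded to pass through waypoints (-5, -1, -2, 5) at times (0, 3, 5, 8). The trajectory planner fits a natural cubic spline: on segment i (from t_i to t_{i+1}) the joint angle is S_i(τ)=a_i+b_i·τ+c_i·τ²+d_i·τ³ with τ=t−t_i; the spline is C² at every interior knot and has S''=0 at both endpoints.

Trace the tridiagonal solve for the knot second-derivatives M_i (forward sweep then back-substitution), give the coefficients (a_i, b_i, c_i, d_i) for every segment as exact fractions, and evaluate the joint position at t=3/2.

Δ: Δ0=4/3, Δ1=-1/2, Δ2=7/3
row 1: diag=10, rhs=-11; c'=1/5, d'=-11/10
row 2: denom=10−2·1/5=48/5; d'=(17−2·-11/10)/(48/5)=2
back: M2=2
back: M1=-11/10−1/5·2=-3/2
M: M0=0, M1=-3/2, M2=2, M3=0
seg 0: a=-5, c=M0/2=0, d=(M1−M0)/(6·3)=-1/12, b=Δ0−h0·(2M0+M1)/6=25/12
seg 1: a=-1, c=M1/2=-3/4, d=(M2−M1)/(6·2)=7/24, b=Δ1−h1·(2M1+M2)/6=-1/6
seg 2: a=-2, c=M2/2=1, d=(M3−M2)/(6·3)=-1/9, b=Δ2−h2·(2M2+M3)/6=1/3
t_q=3/2 → seg 0, τ=3/2; S=-5+25/12·τ+0·τ²+-1/12·τ³=-69/32

  seg 0: a=-5 b=25/12 c=0 d=-1/12
  seg 1: a=-1 b=-1/6 c=-3/4 d=7/24
  seg 2: a=-2 b=1/3 c=1 d=-1/9
S(3/2) = -69/32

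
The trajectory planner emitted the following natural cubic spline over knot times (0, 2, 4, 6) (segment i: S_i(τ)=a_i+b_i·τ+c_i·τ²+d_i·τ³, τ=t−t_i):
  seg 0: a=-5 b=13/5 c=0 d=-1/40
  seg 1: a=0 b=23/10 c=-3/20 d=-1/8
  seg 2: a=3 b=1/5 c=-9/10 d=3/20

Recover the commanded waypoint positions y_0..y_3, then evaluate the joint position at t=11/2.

y_0=-5 y_1=0 y_2=3 y_3=1
S(11/2) = 57/32

y_0 = S_0(0) = a_0 = -5
y_1 = S_1(0) = a_1 = 0
y_2 = S_2(0) = a_2 = 3
y_3 = S_2(2) = 1
t_q=11/2 is in segment 2 (τ=3/2); S_2(τ)=57/32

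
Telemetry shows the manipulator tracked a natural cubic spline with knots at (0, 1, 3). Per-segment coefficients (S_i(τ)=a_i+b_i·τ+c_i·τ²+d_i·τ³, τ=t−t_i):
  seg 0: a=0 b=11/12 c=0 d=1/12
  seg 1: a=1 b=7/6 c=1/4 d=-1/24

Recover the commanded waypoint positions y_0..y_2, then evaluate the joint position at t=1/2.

y_0=0 y_1=1 y_2=4
S(1/2) = 15/32

y_0 = S_0(0) = a_0 = 0
y_1 = S_1(0) = a_1 = 1
y_2 = S_1(2) = 4
t_q=1/2 is in segment 0 (τ=1/2); S_0(τ)=15/32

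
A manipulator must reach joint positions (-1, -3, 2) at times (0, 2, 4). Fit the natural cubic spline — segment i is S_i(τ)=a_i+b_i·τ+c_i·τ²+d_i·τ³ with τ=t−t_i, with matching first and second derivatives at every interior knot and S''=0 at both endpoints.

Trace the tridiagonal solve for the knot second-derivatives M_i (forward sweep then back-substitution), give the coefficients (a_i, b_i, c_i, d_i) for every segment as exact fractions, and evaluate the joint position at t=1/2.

Δ: Δ0=-1, Δ1=5/2
row 1: diag=8, rhs=21; c'=1/4, d'=21/8
back: M1=21/8
M: M0=0, M1=21/8, M2=0
seg 0: a=-1, c=M0/2=0, d=(M1−M0)/(6·2)=7/32, b=Δ0−h0·(2M0+M1)/6=-15/8
seg 1: a=-3, c=M1/2=21/16, d=(M2−M1)/(6·2)=-7/32, b=Δ1−h1·(2M1+M2)/6=3/4
t_q=1/2 → seg 0, τ=1/2; S=-1+-15/8·τ+0·τ²+7/32·τ³=-489/256

  seg 0: a=-1 b=-15/8 c=0 d=7/32
  seg 1: a=-3 b=3/4 c=21/16 d=-7/32
S(1/2) = -489/256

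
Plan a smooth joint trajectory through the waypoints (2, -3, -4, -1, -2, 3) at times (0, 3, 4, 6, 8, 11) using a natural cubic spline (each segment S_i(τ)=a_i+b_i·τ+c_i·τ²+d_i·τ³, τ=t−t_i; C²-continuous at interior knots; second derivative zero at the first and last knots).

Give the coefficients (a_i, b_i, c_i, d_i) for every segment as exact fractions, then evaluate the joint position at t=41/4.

Δ: Δ0=-5/3, Δ1=-1, Δ2=3/2, Δ3=-1/2, Δ4=5/3
row 1: diag=8, rhs=4; c'=1/8, d'=1/2
row 2: denom=6−1·1/8=47/8; d'=(15−1·1/2)/(47/8)=116/47
row 3: denom=8−2·16/47=344/47; d'=(-12−2·116/47)/(344/47)=-199/86
row 4: denom=10−2·47/172=813/86; d'=(13−2·-199/86)/(813/86)=1516/813
back: M4=1516/813
back: M3=-199/86−47/172·1516/813=-4591/1626
back: M2=116/47−16/47·-4591/1626=2788/813
back: M1=1/2−1/8·2788/813=58/813
M: M0=0, M1=58/813, M2=2788/813, M3=-4591/1626, M4=1516/813, M5=0
seg 0: a=2, c=M0/2=0, d=(M1−M0)/(6·3)=29/7317, b=Δ0−h0·(2M0+M1)/6=-1384/813
seg 1: a=-3, c=M1/2=29/813, d=(M2−M1)/(6·1)=455/813, b=Δ1−h1·(2M1+M2)/6=-1297/813
seg 2: a=-4, c=M2/2=1394/813, d=(M3−M2)/(6·2)=-3389/6504, b=Δ2−h2·(2M2+M3)/6=42/271
seg 3: a=-1, c=M3/2=-4591/3252, d=(M4−M3)/(6·2)=847/2168, b=Δ3−h3·(2M3+M4)/6=1237/1626
seg 4: a=-2, c=M4/2=758/813, d=(M5−M4)/(6·3)=-758/7317, b=Δ4−h4·(2M4+M5)/6=-161/813
t_q=41/4 → seg 4, τ=9/4; S=-2+-161/813·τ+758/813·τ²+-758/7317·τ³=9491/8672

  seg 0: a=2 b=-1384/813 c=0 d=29/7317
  seg 1: a=-3 b=-1297/813 c=29/813 d=455/813
  seg 2: a=-4 b=42/271 c=1394/813 d=-3389/6504
  seg 3: a=-1 b=1237/1626 c=-4591/3252 d=847/2168
  seg 4: a=-2 b=-161/813 c=758/813 d=-758/7317
S(41/4) = 9491/8672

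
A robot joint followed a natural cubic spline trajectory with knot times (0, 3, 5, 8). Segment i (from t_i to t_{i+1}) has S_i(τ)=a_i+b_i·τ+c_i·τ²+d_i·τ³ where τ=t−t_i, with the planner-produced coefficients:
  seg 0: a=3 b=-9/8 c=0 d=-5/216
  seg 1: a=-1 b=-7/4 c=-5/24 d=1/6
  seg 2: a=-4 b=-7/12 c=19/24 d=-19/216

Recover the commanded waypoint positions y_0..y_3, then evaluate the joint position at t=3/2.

y_0 = S_0(0) = a_0 = 3
y_1 = S_1(0) = a_1 = -1
y_2 = S_2(0) = a_2 = -4
y_3 = S_2(3) = -1
t_q=3/2 is in segment 0 (τ=3/2); S_0(τ)=79/64

y_0=3 y_1=-1 y_2=-4 y_3=-1
S(3/2) = 79/64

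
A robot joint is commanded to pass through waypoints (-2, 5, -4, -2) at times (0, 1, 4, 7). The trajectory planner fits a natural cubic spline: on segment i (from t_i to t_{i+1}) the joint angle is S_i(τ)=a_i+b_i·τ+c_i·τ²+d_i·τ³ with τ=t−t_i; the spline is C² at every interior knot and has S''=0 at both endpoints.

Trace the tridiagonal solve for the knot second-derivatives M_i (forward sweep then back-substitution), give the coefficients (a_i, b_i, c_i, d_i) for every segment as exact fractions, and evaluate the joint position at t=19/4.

Δ: Δ0=7, Δ1=-3, Δ2=2/3
row 1: diag=8, rhs=-60; c'=3/8, d'=-15/2
row 2: denom=12−3·3/8=87/8; d'=(22−3·-15/2)/(87/8)=356/87
back: M2=356/87
back: M1=-15/2−3/8·356/87=-262/29
M: M0=0, M1=-262/29, M2=356/87, M3=0
seg 0: a=-2, c=M0/2=0, d=(M1−M0)/(6·1)=-131/87, b=Δ0−h0·(2M0+M1)/6=740/87
seg 1: a=5, c=M1/2=-131/29, d=(M2−M1)/(6·3)=571/783, b=Δ1−h1·(2M1+M2)/6=347/87
seg 2: a=-4, c=M2/2=178/87, d=(M3−M2)/(6·3)=-178/783, b=Δ2−h2·(2M2+M3)/6=-298/87
t_q=19/4 → seg 2, τ=3/4; S=-4+-298/87·τ+178/87·τ²+-178/783·τ³=-5117/928

  seg 0: a=-2 b=740/87 c=0 d=-131/87
  seg 1: a=5 b=347/87 c=-131/29 d=571/783
  seg 2: a=-4 b=-298/87 c=178/87 d=-178/783
S(19/4) = -5117/928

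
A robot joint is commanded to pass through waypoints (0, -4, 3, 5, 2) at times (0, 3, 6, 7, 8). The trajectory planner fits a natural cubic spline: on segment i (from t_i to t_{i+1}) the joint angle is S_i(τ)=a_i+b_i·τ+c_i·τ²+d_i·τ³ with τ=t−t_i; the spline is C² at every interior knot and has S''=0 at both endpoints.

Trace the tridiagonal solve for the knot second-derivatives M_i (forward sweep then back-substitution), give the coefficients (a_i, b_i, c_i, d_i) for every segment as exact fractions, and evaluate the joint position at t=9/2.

  seg 0: a=0 b=-9/4 c=0 d=11/108
  seg 1: a=-4 b=1/2 c=11/12 d=-11/108
  seg 2: a=3 b=13/4 c=0 d=-5/4
  seg 3: a=5 b=-1/2 c=-15/4 d=5/4
S(9/2) = -49/32

Δ: Δ0=-4/3, Δ1=7/3, Δ2=2, Δ3=-3
row 1: diag=12, rhs=22; c'=1/4, d'=11/6
row 2: denom=8−3·1/4=29/4; d'=(-2−3·11/6)/(29/4)=-30/29
row 3: denom=4−1·4/29=112/29; d'=(-30−1·-30/29)/(112/29)=-15/2
back: M3=-15/2
back: M2=-30/29−4/29·-15/2=0
back: M1=11/6−1/4·0=11/6
M: M0=0, M1=11/6, M2=0, M3=-15/2, M4=0
seg 0: a=0, c=M0/2=0, d=(M1−M0)/(6·3)=11/108, b=Δ0−h0·(2M0+M1)/6=-9/4
seg 1: a=-4, c=M1/2=11/12, d=(M2−M1)/(6·3)=-11/108, b=Δ1−h1·(2M1+M2)/6=1/2
seg 2: a=3, c=M2/2=0, d=(M3−M2)/(6·1)=-5/4, b=Δ2−h2·(2M2+M3)/6=13/4
seg 3: a=5, c=M3/2=-15/4, d=(M4−M3)/(6·1)=5/4, b=Δ3−h3·(2M3+M4)/6=-1/2
t_q=9/2 → seg 1, τ=3/2; S=-4+1/2·τ+11/12·τ²+-11/108·τ³=-49/32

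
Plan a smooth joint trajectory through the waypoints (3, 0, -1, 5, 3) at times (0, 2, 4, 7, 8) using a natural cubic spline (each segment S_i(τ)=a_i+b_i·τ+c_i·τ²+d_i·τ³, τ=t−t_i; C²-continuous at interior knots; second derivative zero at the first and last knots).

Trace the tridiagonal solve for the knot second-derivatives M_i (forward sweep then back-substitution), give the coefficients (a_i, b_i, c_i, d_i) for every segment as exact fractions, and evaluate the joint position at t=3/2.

Δ: Δ0=-3/2, Δ1=-1/2, Δ2=2, Δ3=-2
row 1: diag=8, rhs=6; c'=1/4, d'=3/4
row 2: denom=10−2·1/4=19/2; d'=(15−2·3/4)/(19/2)=27/19
row 3: denom=8−3·6/19=134/19; d'=(-24−3·27/19)/(134/19)=-537/134
back: M3=-537/134
back: M2=27/19−6/19·-537/134=180/67
back: M1=3/4−1/4·180/67=21/268
M: M0=0, M1=21/268, M2=180/67, M3=-537/134, M4=0
seg 0: a=3, c=M0/2=0, d=(M1−M0)/(6·2)=7/1072, b=Δ0−h0·(2M0+M1)/6=-409/268
seg 1: a=0, c=M1/2=21/536, d=(M2−M1)/(6·2)=233/1072, b=Δ1−h1·(2M1+M2)/6=-97/67
seg 2: a=-1, c=M2/2=90/67, d=(M3−M2)/(6·3)=-299/804, b=Δ2−h2·(2M2+M3)/6=353/268
seg 3: a=5, c=M3/2=-537/268, d=(M4−M3)/(6·1)=179/268, b=Δ3−h3·(2M3+M4)/6=-89/134
t_q=3/2 → seg 0, τ=3/2; S=3+-409/268·τ+0·τ²+7/1072·τ³=6285/8576

  seg 0: a=3 b=-409/268 c=0 d=7/1072
  seg 1: a=0 b=-97/67 c=21/536 d=233/1072
  seg 2: a=-1 b=353/268 c=90/67 d=-299/804
  seg 3: a=5 b=-89/134 c=-537/268 d=179/268
S(3/2) = 6285/8576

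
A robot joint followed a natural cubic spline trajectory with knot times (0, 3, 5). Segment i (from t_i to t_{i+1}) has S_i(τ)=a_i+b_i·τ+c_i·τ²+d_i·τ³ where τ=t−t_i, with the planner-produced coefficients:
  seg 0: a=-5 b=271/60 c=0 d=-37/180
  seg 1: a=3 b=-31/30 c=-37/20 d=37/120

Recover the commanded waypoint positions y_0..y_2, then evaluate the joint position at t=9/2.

y_0 = S_0(0) = a_0 = -5
y_1 = S_1(0) = a_1 = 3
y_2 = S_1(2) = -4
t_q=9/2 is in segment 1 (τ=3/2); S_1(τ)=-107/64

y_0=-5 y_1=3 y_2=-4
S(9/2) = -107/64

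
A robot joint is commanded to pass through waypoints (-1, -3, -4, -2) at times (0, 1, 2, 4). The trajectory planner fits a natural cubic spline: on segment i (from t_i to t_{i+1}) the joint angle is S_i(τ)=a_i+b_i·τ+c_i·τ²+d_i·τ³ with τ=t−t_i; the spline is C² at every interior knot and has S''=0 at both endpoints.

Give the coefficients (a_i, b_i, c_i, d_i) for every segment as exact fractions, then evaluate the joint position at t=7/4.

Δ: Δ0=-2, Δ1=-1, Δ2=1
row 1: diag=4, rhs=6; c'=1/4, d'=3/2
row 2: denom=6−1·1/4=23/4; d'=(12−1·3/2)/(23/4)=42/23
back: M2=42/23
back: M1=3/2−1/4·42/23=24/23
M: M0=0, M1=24/23, M2=42/23, M3=0
seg 0: a=-1, c=M0/2=0, d=(M1−M0)/(6·1)=4/23, b=Δ0−h0·(2M0+M1)/6=-50/23
seg 1: a=-3, c=M1/2=12/23, d=(M2−M1)/(6·1)=3/23, b=Δ1−h1·(2M1+M2)/6=-38/23
seg 2: a=-4, c=M2/2=21/23, d=(M3−M2)/(6·2)=-7/46, b=Δ2−h2·(2M2+M3)/6=-5/23
t_q=7/4 → seg 1, τ=3/4; S=-3+-38/23·τ+12/23·τ²+3/23·τ³=-249/64

  seg 0: a=-1 b=-50/23 c=0 d=4/23
  seg 1: a=-3 b=-38/23 c=12/23 d=3/23
  seg 2: a=-4 b=-5/23 c=21/23 d=-7/46
S(7/4) = -249/64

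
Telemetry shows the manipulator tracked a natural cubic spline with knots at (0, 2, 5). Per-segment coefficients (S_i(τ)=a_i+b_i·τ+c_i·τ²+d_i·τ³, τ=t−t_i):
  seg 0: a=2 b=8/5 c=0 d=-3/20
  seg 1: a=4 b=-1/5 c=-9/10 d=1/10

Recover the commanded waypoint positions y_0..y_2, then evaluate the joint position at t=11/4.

y_0 = S_0(0) = a_0 = 2
y_1 = S_1(0) = a_1 = 4
y_2 = S_1(3) = -2
t_q=11/4 is in segment 1 (τ=3/4); S_1(τ)=2167/640

y_0=2 y_1=4 y_2=-2
S(11/4) = 2167/640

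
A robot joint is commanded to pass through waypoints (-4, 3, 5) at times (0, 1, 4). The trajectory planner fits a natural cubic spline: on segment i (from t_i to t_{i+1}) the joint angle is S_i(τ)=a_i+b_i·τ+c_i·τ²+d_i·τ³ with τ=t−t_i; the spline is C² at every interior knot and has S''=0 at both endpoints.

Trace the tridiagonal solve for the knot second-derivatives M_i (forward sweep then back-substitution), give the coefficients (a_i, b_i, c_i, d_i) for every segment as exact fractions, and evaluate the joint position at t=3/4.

  seg 0: a=-4 b=187/24 c=0 d=-19/24
  seg 1: a=3 b=65/12 c=-19/8 d=19/72
S(3/4) = 773/512

Δ: Δ0=7, Δ1=2/3
row 1: diag=8, rhs=-38; c'=3/8, d'=-19/4
back: M1=-19/4
M: M0=0, M1=-19/4, M2=0
seg 0: a=-4, c=M0/2=0, d=(M1−M0)/(6·1)=-19/24, b=Δ0−h0·(2M0+M1)/6=187/24
seg 1: a=3, c=M1/2=-19/8, d=(M2−M1)/(6·3)=19/72, b=Δ1−h1·(2M1+M2)/6=65/12
t_q=3/4 → seg 0, τ=3/4; S=-4+187/24·τ+0·τ²+-19/24·τ³=773/512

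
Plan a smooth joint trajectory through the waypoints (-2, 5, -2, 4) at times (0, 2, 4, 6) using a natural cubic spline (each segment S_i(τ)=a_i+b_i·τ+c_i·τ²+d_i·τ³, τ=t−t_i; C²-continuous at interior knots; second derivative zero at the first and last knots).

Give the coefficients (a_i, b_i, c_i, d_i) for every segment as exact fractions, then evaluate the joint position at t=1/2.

Δ: Δ0=7/2, Δ1=-7/2, Δ2=3
row 1: diag=8, rhs=-42; c'=1/4, d'=-21/4
row 2: denom=8−2·1/4=15/2; d'=(39−2·-21/4)/(15/2)=33/5
back: M2=33/5
back: M1=-21/4−1/4·33/5=-69/10
M: M0=0, M1=-69/10, M2=33/5, M3=0
seg 0: a=-2, c=M0/2=0, d=(M1−M0)/(6·2)=-23/40, b=Δ0−h0·(2M0+M1)/6=29/5
seg 1: a=5, c=M1/2=-69/20, d=(M2−M1)/(6·2)=9/8, b=Δ1−h1·(2M1+M2)/6=-11/10
seg 2: a=-2, c=M2/2=33/10, d=(M3−M2)/(6·2)=-11/20, b=Δ2−h2·(2M2+M3)/6=-7/5
t_q=1/2 → seg 0, τ=1/2; S=-2+29/5·τ+0·τ²+-23/40·τ³=53/64

  seg 0: a=-2 b=29/5 c=0 d=-23/40
  seg 1: a=5 b=-11/10 c=-69/20 d=9/8
  seg 2: a=-2 b=-7/5 c=33/10 d=-11/20
S(1/2) = 53/64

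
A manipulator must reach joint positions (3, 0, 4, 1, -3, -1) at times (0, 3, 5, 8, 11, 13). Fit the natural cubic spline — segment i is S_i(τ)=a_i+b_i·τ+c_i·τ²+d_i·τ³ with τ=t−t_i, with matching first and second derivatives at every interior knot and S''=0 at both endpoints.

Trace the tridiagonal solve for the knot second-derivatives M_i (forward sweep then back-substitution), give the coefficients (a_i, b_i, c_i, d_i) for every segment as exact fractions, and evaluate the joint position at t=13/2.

Δ: Δ0=-1, Δ1=2, Δ2=-1, Δ3=-4/3, Δ4=1
row 1: diag=10, rhs=18; c'=1/5, d'=9/5
row 2: denom=10−2·1/5=48/5; d'=(-18−2·9/5)/(48/5)=-9/4
row 3: denom=12−3·5/16=177/16; d'=(-2−3·-9/4)/(177/16)=76/177
row 4: denom=10−3·16/59=542/59; d'=(14−3·76/177)/(542/59)=375/271
back: M4=375/271
back: M3=76/177−16/59·375/271=44/813
back: M2=-9/4−5/16·44/813=-1843/813
back: M1=9/5−1/5·-1843/813=1832/813
M: M0=0, M1=1832/813, M2=-1843/813, M3=44/813, M4=375/271, M5=0
seg 0: a=3, c=M0/2=0, d=(M1−M0)/(6·3)=916/7317, b=Δ0−h0·(2M0+M1)/6=-1729/813
seg 1: a=0, c=M1/2=916/813, d=(M2−M1)/(6·2)=-1225/3252, b=Δ1−h1·(2M1+M2)/6=1019/813
seg 2: a=4, c=M2/2=-1843/1626, d=(M3−M2)/(6·3)=629/4878, b=Δ2−h2·(2M2+M3)/6=336/271
seg 3: a=1, c=M3/2=22/813, d=(M4−M3)/(6·3)=1081/14634, b=Δ3−h3·(2M3+M4)/6=-1127/542
seg 4: a=-3, c=M4/2=375/542, d=(M5−M4)/(6·2)=-125/1084, b=Δ4−h4·(2M4+M5)/6=21/271
t_q=13/2 → seg 2, τ=3/2; S=4+336/271·τ+-1843/1626·τ²+629/4878·τ³=16237/4336

  seg 0: a=3 b=-1729/813 c=0 d=916/7317
  seg 1: a=0 b=1019/813 c=916/813 d=-1225/3252
  seg 2: a=4 b=336/271 c=-1843/1626 d=629/4878
  seg 3: a=1 b=-1127/542 c=22/813 d=1081/14634
  seg 4: a=-3 b=21/271 c=375/542 d=-125/1084
S(13/2) = 16237/4336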